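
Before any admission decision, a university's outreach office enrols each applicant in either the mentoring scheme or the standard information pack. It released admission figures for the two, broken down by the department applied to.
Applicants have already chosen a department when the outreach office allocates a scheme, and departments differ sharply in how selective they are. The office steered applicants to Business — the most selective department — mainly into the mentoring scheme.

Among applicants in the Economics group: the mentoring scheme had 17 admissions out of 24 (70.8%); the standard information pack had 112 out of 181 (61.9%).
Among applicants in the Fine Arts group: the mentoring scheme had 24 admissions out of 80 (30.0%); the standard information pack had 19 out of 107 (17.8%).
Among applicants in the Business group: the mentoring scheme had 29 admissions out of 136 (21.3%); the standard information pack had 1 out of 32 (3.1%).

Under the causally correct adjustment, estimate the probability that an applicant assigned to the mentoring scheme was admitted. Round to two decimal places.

Department is set before the outreach scheme has any effect — it is not caused by the outreach scheme — and it independently drives the outcome. That makes it a confounder, so the causal comparison is within department levels.
Standardising the mentoring scheme to the population department mix: 0.366·17/24 + 0.334·24/80 + 0.300·29/136 = 0.423.

0.42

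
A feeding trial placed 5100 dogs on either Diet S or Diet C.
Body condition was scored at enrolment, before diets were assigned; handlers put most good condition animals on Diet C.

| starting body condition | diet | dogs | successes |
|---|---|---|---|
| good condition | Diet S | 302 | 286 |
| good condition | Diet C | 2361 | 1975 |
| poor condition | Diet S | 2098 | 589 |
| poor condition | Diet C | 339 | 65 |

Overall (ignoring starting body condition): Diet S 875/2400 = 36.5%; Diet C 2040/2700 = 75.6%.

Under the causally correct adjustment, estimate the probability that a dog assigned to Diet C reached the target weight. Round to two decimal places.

The stratified and pooled comparisons disagree (Diet S wins within each starting body condition; Diet C wins overall), so the answer turns on the causal role of starting body condition.
Starting body condition satisfies the back-door criterion: it is not a descendant of the diet, and it blocks the spurious path from diet to outcome. Adjusting for it (i.e., using the within-starting body condition rates) gives the causal effect.
Standardising Diet C to the population starting body condition mix: 0.522·1975/2361 + 0.478·65/339 = 0.528.

0.53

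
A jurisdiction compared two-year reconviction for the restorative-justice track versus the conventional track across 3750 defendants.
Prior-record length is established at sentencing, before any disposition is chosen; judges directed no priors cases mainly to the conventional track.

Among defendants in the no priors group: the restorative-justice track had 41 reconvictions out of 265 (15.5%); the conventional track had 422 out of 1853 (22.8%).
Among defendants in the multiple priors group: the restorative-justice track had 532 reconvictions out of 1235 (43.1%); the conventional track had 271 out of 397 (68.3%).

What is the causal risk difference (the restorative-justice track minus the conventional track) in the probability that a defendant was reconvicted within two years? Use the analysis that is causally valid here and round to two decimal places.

Nothing the disposition does changes prior-record length; the imbalance is an allocation artefact. With prior-record length also predicting the outcome, the pooled figure is confounded, and the within-stratum comparison is the causal one.
Adjusting over the population distribution of prior-record length: 0.565·(0.155−0.228) + 0.435·(0.431−0.683) = -0.151.

-0.15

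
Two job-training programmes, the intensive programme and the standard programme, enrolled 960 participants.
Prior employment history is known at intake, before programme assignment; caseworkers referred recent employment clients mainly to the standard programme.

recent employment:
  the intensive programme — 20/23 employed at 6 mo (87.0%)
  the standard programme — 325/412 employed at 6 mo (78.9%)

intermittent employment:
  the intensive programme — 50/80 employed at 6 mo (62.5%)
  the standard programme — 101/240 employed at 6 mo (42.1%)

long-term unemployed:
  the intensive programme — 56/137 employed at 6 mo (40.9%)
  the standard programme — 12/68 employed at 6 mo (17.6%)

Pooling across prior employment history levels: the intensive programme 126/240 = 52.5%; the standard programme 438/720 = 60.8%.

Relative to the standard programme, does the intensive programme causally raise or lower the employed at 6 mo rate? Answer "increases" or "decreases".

increases

Within every prior employment history level the intensive programme has the higher rate, yet pooled the standard programme does — Simpson's reversal.
Since prior employment history is a pre-existing factor (not a product of the programme) and it affects the outcome on its own, it is a confounder. The stratified rates, not the pooled rate, identify the causal effect.
Within each level — recent employment: 87.0% vs 78.9%; intermittent employment: 62.5% vs 42.1%; long-term unemployed: 40.9% vs 17.6% — the intensive programme is higher every time.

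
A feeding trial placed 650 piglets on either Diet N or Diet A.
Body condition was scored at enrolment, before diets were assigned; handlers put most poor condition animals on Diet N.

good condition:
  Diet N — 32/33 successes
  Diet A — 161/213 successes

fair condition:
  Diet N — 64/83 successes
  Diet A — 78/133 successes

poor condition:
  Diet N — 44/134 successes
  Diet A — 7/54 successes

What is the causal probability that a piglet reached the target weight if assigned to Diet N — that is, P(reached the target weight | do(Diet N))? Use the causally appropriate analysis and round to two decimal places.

0.72

Starting body condition is set before the diet has any effect — it is not caused by the diet — and it independently drives the outcome. That makes it a confounder, so the causal comparison is within starting body condition levels.
Standardising Diet N to the population starting body condition mix: 0.378·32/33 + 0.332·64/83 + 0.289·44/134 = 0.718.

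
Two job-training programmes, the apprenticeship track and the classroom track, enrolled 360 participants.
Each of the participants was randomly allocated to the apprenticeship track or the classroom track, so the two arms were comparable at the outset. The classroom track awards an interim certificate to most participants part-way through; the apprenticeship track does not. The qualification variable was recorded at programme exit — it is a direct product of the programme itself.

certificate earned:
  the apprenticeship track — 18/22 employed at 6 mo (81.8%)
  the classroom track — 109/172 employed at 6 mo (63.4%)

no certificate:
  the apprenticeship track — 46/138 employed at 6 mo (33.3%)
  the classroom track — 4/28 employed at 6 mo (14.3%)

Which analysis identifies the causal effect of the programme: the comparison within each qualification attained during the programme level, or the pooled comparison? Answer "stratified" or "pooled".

The stratified and pooled comparisons disagree (the apprenticeship track wins within each qualification attained during the programme; the classroom track wins overall), so the answer turns on the causal role of qualification attained during the programme.
Qualification attained during the programme lies on the pathway programme → qualification attained during the programme → outcome, so adjusting for it blocks the indirect effect. For the total causal effect of programme, use the unadjusted pooled rates.
Pooled: the apprenticeship track 40.0% vs the classroom track 56.5%; the classroom track is higher overall.

pooled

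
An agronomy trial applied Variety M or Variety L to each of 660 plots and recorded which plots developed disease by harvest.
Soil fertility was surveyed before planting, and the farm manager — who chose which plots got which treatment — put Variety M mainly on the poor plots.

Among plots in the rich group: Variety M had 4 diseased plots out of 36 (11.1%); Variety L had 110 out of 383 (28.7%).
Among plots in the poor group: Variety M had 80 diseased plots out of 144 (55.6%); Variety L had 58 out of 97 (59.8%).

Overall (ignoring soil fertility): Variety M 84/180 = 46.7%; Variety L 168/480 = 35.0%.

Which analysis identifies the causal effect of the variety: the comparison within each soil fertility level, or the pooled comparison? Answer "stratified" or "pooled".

stratified

The soil fertility-specific comparison favours Variety M throughout, but the pooled figures favour Variety L. The question is whether to condition on soil fertility.
Soil fertility satisfies the back-door criterion: it is not a descendant of the variety, and it blocks the spurious path from variety to outcome. Adjusting for it (i.e., using the within-soil fertility rates) gives the causal effect.
Within each level — rich: 11.1% vs 28.7%; poor: 55.6% vs 59.8% — Variety M is lower every time.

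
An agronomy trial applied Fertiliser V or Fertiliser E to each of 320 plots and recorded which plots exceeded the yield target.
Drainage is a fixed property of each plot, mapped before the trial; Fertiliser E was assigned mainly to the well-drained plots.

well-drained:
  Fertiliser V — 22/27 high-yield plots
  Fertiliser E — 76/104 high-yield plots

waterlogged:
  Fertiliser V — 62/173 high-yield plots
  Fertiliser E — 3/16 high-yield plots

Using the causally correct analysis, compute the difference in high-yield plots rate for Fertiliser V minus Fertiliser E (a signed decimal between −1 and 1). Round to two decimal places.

Nothing the fertiliser does changes field drainage; the imbalance is an allocation artefact. With field drainage also predicting the outcome, the pooled figure is confounded, and the within-stratum comparison is the causal one.
Adjusting over the population distribution of field drainage: 0.409·(0.815−0.731) + 0.591·(0.358−0.188) = +0.135.

+0.14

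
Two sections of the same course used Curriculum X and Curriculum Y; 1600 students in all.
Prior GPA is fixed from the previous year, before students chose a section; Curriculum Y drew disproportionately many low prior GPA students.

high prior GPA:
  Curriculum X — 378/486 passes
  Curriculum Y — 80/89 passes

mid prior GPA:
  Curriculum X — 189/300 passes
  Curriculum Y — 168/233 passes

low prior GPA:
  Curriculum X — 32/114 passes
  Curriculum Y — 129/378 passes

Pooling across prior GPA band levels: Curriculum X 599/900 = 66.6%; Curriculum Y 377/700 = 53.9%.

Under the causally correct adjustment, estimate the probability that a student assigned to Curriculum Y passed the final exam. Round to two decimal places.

The prior GPA band-specific comparison favours Curriculum Y throughout, but the pooled figures favour Curriculum X. The question is whether to condition on prior GPA band.
Nothing the teaching method does changes prior GPA band; the imbalance is an allocation artefact. With prior GPA band also predicting the outcome, the pooled figure is confounded, and the within-stratum comparison is the causal one.
Standardising Curriculum Y to the population prior GPA band mix: 0.359·80/89 + 0.333·168/233 + 0.307·129/378 = 0.668.

0.67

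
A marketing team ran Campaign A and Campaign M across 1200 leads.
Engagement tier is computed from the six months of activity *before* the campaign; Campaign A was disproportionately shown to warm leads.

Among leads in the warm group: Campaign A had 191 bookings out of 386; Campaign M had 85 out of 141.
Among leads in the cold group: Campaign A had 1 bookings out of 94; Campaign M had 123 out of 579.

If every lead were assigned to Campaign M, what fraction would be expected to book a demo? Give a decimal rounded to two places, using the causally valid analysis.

0.38

Here engagement tier is a common cause — it drives both which campaign a case falls under and the outcome. The crude comparison mixes populations; the stratum-specific rates are the causally relevant ones.
Standardising Campaign M to the population engagement tier mix: 0.439·85/141 + 0.561·123/579 = 0.384.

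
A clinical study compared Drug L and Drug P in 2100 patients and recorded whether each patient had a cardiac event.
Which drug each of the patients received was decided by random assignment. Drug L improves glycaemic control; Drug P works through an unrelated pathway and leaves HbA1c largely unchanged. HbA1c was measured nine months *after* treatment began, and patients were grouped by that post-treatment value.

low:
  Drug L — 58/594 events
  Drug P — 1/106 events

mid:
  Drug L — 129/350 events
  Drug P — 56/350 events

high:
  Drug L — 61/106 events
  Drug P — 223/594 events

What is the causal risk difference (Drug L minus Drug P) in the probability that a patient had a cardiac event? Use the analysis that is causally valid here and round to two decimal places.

-0.03

Within every HbA1c level Drug P has the lower rate, yet pooled Drug L does — Simpson's reversal.
HbA1c is downstream of the drug. One should not condition on a consequence of treatment, so the overall rates are the right comparison.
The causal difference is the pooled difference: 0.236 − 0.267 = -0.030.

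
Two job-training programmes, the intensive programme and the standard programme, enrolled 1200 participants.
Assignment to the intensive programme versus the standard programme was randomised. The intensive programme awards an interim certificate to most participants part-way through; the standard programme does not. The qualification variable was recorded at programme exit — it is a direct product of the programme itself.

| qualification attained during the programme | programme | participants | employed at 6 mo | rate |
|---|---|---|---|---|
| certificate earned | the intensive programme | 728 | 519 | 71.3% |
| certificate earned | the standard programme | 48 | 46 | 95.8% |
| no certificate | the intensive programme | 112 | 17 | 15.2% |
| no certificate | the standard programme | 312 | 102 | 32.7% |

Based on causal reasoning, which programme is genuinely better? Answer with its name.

Stratifying would compare programmes among participants the programmes themselves sorted into qualification attained during the programme groups — a form of selection on an intermediate. The unconditioned pooled rates give the total causal effect.
Pooled: the intensive programme 63.8% vs the standard programme 41.1%; the intensive programme is higher overall.

the intensive programme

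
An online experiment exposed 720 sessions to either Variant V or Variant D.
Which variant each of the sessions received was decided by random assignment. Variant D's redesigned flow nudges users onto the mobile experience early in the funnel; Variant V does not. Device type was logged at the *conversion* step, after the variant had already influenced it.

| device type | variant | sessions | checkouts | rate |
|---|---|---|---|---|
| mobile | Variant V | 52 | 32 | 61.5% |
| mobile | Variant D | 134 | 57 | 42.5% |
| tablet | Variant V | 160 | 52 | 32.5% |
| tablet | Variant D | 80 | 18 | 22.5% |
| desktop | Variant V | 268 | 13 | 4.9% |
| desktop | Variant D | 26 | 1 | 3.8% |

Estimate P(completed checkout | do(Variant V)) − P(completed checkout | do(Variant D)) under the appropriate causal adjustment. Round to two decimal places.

Stratifying would compare variants among sessions the variants themselves sorted into device type groups — a form of selection on an intermediate. The unconditioned pooled rates give the total causal effect.
The causal difference is the pooled difference: 0.202 − 0.317 = -0.115.

-0.11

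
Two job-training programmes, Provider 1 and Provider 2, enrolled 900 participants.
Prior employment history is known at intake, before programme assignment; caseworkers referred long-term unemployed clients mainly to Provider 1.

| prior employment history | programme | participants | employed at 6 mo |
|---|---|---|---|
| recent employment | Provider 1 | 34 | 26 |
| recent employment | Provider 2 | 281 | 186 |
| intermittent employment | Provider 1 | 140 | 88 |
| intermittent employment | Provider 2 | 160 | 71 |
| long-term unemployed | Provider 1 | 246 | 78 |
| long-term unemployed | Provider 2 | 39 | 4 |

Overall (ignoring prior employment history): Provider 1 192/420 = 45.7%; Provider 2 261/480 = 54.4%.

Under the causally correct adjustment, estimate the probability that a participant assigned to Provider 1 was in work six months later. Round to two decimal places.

0.58

The stratified and pooled comparisons disagree (Provider 1 wins within each prior employment history; Provider 2 wins overall), so the answer turns on the causal role of prior employment history.
Nothing the programme does changes prior employment history; the imbalance is an allocation artefact. With prior employment history also predicting the outcome, the pooled figure is confounded, and the within-stratum comparison is the causal one.
Standardising Provider 1 to the population prior employment history mix: 0.350·26/34 + 0.333·88/140 + 0.317·78/246 = 0.578.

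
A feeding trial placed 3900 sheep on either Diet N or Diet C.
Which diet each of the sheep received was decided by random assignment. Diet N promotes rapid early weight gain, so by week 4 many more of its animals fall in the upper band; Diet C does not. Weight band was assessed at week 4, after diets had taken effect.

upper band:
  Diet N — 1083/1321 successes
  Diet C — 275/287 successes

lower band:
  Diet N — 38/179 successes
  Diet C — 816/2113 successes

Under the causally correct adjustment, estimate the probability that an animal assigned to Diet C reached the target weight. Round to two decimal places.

0.45

Week-4 weight band is downstream of the diet. One should not condition on a consequence of treatment, so the overall rates are the right comparison.
So P(outcome | do(Diet C)) is just the pooled rate for Diet C: 1091/2400 = 0.455.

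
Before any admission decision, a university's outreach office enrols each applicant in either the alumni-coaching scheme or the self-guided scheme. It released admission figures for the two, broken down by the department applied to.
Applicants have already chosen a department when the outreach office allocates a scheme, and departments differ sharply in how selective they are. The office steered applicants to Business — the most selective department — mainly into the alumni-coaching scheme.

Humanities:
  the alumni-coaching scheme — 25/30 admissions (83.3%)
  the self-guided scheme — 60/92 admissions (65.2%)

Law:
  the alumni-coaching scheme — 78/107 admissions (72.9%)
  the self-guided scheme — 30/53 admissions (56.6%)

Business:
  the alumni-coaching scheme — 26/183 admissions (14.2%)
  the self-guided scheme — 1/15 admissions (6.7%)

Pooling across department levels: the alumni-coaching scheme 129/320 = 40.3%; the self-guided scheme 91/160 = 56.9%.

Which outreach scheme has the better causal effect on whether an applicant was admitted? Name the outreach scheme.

the alumni-coaching scheme

Department satisfies the back-door criterion: it is not a descendant of the outreach scheme, and it blocks the spurious path from outreach scheme to outcome. Adjusting for it (i.e., using the within-department rates) gives the causal effect.
Within each level — Humanities: 83.3% vs 65.2%; Law: 72.9% vs 56.6%; Business: 14.2% vs 6.7% — the alumni-coaching scheme is higher every time.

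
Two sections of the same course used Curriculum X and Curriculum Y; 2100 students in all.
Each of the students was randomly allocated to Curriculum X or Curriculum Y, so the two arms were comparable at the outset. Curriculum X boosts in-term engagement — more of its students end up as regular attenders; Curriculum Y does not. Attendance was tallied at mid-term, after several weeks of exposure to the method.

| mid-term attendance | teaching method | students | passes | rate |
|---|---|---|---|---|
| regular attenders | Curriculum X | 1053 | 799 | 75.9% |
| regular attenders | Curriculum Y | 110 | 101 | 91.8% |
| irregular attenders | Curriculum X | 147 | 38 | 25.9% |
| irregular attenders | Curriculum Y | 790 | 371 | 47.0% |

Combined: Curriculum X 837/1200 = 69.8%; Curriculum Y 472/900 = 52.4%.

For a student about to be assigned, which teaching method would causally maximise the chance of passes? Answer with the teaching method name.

The mid-term attendance-specific comparison favours Curriculum Y throughout, but the pooled figures favour Curriculum X. The question is whether to condition on mid-term attendance.
Mid-term attendance here is a post-treatment variable shaped by the teaching method; conditioning on it would introduce bias rather than remove it. The overall comparison is the causal one.
Pooled: Curriculum X 69.8% vs Curriculum Y 52.4%; Curriculum X is higher overall.

Curriculum X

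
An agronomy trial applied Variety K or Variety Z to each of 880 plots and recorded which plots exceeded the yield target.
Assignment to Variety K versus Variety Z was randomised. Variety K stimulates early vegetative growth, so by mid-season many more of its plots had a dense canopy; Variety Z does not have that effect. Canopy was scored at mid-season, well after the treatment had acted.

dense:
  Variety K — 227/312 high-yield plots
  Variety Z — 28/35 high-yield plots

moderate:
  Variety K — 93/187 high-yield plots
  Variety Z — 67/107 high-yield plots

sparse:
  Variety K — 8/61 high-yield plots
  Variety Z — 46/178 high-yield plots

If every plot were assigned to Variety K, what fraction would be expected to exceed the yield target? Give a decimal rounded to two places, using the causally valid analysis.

The stratified and pooled comparisons disagree (Variety Z wins within each mid-season canopy; Variety K wins overall), so the answer turns on the causal role of mid-season canopy.
Because the variety influences mid-season canopy, mid-season canopy is a post-treatment mediator, not a confounder. Stratifying on it would bias the estimate; the causal effect is the crude pooled difference.
So P(outcome | do(Variety K)) is just the pooled rate for Variety K: 328/560 = 0.586.

0.59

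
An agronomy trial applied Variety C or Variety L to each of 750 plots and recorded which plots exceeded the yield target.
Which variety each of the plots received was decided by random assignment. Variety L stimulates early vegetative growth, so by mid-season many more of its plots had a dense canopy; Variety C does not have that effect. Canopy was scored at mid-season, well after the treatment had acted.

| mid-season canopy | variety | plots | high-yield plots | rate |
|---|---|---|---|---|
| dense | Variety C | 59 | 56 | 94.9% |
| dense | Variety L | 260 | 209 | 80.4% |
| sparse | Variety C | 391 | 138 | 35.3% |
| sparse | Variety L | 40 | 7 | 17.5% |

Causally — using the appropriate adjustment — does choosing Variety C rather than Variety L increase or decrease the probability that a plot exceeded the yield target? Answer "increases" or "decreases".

Mid-season canopy is downstream of the variety. One should not condition on a consequence of treatment, so the overall rates are the right comparison.
Pooled: Variety C 43.1% vs Variety L 72.0%; Variety L is higher overall.

decreases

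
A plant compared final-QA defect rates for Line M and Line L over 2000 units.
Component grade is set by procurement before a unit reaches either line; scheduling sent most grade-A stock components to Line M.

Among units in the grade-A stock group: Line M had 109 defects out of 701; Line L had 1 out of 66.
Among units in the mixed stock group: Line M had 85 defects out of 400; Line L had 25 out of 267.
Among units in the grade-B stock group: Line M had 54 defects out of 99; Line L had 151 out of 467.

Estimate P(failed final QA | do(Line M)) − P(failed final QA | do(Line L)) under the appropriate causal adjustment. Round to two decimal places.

+0.16

Within every component grade level Line L has the lower rate, yet pooled Line M does — Simpson's reversal.
Here component grade is a common cause — it drives both which line a case falls under and the outcome. The crude comparison mixes populations; the stratum-specific rates are the causally relevant ones.
Adjusting over the population distribution of component grade: 0.384·(0.155−0.015) + 0.334·(0.212−0.094) + 0.283·(0.545−0.323) = +0.156.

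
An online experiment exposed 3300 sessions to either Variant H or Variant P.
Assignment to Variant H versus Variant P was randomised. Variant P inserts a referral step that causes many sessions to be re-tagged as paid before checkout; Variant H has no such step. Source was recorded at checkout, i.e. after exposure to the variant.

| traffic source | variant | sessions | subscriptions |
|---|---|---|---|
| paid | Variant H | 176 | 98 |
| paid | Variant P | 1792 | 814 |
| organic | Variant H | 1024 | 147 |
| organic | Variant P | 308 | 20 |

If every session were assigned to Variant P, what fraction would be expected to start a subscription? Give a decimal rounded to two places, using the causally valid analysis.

Traffic source here is a post-treatment variable shaped by the variant; conditioning on it would introduce bias rather than remove it. The overall comparison is the causal one.
So P(outcome | do(Variant P)) is just the pooled rate for Variant P: 834/2100 = 0.397.

0.40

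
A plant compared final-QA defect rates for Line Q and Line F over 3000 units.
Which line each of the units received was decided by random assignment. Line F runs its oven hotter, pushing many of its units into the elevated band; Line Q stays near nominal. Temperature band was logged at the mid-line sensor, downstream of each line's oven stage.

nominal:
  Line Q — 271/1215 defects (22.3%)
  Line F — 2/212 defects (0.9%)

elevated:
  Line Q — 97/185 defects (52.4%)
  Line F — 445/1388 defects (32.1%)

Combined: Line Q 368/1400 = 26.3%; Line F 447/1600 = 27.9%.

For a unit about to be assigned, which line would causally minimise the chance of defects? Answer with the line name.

Line Q

The stratified and pooled comparisons disagree (Line F wins within each in-process temperature band; Line Q wins overall), so the answer turns on the causal role of in-process temperature band.
Stratifying would compare lines among units the lines themselves sorted into in-process temperature band groups — a form of selection on an intermediate. The unconditioned pooled rates give the total causal effect.
Pooled: Line Q 26.3% vs Line F 27.9%; Line Q is lower overall.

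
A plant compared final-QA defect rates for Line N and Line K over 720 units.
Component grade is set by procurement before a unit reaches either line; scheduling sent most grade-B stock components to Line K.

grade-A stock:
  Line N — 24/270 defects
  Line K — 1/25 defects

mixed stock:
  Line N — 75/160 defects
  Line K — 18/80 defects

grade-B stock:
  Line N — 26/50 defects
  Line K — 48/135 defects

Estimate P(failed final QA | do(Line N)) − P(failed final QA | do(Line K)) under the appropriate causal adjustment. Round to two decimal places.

+0.14

The component grade-specific comparison favours Line K throughout, but the pooled figures favour Line N. The question is whether to condition on component grade.
Nothing the line does changes component grade; the imbalance is an allocation artefact. With component grade also predicting the outcome, the pooled figure is confounded, and the within-stratum comparison is the causal one.
Adjusting over the population distribution of component grade: 0.410·(0.089−0.040) + 0.333·(0.469−0.225) + 0.257·(0.520−0.356) = +0.144.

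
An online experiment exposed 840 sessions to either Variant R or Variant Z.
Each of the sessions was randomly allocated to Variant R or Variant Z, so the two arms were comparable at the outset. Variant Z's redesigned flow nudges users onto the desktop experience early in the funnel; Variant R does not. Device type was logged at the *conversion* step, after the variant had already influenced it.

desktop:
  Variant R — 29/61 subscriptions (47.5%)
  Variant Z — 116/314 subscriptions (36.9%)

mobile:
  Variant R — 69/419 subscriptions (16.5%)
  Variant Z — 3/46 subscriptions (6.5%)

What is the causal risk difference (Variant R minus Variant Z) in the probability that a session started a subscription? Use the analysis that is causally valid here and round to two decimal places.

-0.13

Variant R is higher inside every device type stratum but Variant Z is higher in aggregate. Whether to stratify depends on how device type relates to the variant.
The distribution of device type is itself part of what the variant does — it is an intermediate outcome. Holding it fixed would remove that part of the effect; the total effect is the pooled difference.
The causal difference is the pooled difference: 0.204 − 0.331 = -0.126.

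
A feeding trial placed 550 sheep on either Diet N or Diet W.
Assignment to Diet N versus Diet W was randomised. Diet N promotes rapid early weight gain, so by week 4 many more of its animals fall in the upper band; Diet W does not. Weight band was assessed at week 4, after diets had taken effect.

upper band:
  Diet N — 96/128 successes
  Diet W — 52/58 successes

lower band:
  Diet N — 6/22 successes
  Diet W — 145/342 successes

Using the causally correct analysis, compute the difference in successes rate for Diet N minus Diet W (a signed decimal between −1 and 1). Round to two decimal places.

The distribution of week-4 weight band is itself part of what the diet does — it is an intermediate outcome. Holding it fixed would remove that part of the effect; the total effect is the pooled difference.
The causal difference is the pooled difference: 0.680 − 0.492 = +0.188.

+0.19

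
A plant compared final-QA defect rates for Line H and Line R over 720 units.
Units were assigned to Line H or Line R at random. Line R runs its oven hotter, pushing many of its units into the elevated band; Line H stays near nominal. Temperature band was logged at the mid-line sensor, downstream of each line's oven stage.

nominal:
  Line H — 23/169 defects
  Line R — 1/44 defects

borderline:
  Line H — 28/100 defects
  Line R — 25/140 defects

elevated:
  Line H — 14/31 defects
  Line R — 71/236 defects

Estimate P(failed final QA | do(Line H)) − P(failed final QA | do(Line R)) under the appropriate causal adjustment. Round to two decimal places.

In-process temperature band lies on the pathway line → in-process temperature band → outcome, so adjusting for it blocks the indirect effect. For the total causal effect of line, use the unadjusted pooled rates.
The causal difference is the pooled difference: 0.217 − 0.231 = -0.014.

-0.01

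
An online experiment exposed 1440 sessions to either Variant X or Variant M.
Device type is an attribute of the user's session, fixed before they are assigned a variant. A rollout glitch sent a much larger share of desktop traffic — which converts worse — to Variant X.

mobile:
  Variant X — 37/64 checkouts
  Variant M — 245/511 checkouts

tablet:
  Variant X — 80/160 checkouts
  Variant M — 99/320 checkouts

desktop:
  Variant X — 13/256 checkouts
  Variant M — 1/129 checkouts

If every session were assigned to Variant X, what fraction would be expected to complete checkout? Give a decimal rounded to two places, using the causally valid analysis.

The stratified and pooled comparisons disagree (Variant X wins within each device type; Variant M wins overall), so the answer turns on the causal role of device type.
The imbalance in device type arose from how sessions were allocated, not from anything the variant did; and device type independently affects the outcome. The pooled gap is confounded — condition on device type.
Standardising Variant X to the population device type mix: 0.399·37/64 + 0.333·80/160 + 0.267·13/256 = 0.411.

0.41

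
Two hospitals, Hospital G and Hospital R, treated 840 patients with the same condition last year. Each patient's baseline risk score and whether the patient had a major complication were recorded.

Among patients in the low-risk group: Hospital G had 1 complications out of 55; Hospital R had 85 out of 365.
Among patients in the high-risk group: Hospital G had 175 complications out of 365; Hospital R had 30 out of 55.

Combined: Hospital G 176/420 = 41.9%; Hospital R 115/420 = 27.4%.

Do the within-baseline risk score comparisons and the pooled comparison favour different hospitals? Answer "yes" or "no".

Within each baseline risk score level (low-risk 1.8% vs 23.3%; high-risk 47.9% vs 54.5%), Hospital G has the lower rate every time. Pooled: 41.9% vs 27.4% — Hospital R has the lower rate overall. The two comparisons disagree.

yes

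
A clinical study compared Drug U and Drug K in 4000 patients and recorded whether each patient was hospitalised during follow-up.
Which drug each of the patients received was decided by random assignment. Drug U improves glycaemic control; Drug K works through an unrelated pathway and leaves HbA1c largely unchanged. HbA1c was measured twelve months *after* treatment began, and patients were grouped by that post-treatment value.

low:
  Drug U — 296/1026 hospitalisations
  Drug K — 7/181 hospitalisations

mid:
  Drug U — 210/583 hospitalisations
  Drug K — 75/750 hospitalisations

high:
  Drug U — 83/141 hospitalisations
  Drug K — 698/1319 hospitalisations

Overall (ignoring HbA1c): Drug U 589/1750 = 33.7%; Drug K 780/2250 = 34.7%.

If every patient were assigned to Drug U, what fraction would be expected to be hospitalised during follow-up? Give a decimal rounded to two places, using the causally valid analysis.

The distribution of HbA1c is itself part of what the drug does — it is an intermediate outcome. Holding it fixed would remove that part of the effect; the total effect is the pooled difference.
So P(outcome | do(Drug U)) is just the pooled rate for Drug U: 589/1750 = 0.337.

0.34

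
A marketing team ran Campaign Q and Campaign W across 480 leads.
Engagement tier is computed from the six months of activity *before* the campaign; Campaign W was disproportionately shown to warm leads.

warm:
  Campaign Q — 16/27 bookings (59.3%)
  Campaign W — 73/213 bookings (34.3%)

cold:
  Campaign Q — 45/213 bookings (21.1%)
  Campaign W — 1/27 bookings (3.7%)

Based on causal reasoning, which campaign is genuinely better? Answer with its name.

Engagement tier satisfies the back-door criterion: it is not a descendant of the campaign, and it blocks the spurious path from campaign to outcome. Adjusting for it (i.e., using the within-engagement tier rates) gives the causal effect.
Within each level — warm: 59.3% vs 34.3%; cold: 21.1% vs 3.7% — Campaign Q is higher every time.

Campaign Q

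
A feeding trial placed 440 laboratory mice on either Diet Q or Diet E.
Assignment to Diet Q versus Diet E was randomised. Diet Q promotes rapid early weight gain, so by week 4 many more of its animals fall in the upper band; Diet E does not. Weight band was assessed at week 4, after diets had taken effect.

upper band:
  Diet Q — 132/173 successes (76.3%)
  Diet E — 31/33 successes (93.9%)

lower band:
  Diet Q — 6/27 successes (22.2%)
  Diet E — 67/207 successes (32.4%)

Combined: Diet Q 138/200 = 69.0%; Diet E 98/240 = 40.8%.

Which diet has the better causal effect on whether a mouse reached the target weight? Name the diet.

Week-4 weight band is downstream of the diet. One should not condition on a consequence of treatment, so the overall rates are the right comparison.
Pooled: Diet Q 69.0% vs Diet E 40.8%; Diet Q is higher overall.

Diet Q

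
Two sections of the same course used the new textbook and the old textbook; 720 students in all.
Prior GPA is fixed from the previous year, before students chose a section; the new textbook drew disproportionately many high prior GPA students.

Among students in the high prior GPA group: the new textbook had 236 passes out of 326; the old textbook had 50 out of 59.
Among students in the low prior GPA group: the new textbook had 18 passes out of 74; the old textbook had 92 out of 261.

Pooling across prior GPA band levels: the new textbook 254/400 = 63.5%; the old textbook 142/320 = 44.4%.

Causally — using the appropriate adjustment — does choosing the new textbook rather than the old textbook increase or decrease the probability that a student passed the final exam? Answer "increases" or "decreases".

Nothing the teaching method does changes prior GPA band; the imbalance is an allocation artefact. With prior GPA band also predicting the outcome, the pooled figure is confounded, and the within-stratum comparison is the causal one.
Within each level — high prior GPA: 72.4% vs 84.7%; low prior GPA: 24.3% vs 35.2% — the old textbook is higher every time.

decreases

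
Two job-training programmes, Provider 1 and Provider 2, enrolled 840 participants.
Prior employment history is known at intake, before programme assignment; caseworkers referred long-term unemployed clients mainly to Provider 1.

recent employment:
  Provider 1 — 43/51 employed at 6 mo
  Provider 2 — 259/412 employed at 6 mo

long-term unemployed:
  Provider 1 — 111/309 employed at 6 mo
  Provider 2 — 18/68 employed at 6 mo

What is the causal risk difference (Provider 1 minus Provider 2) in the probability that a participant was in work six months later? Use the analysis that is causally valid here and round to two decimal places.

The stratified and pooled comparisons disagree (Provider 1 wins within each prior employment history; Provider 2 wins overall), so the answer turns on the causal role of prior employment history.
Here prior employment history is a common cause — it drives both which programme a case falls under and the outcome. The crude comparison mixes populations; the stratum-specific rates are the causally relevant ones.
Adjusting over the population distribution of prior employment history: 0.551·(0.843−0.629) + 0.449·(0.359−0.265) = +0.161.

+0.16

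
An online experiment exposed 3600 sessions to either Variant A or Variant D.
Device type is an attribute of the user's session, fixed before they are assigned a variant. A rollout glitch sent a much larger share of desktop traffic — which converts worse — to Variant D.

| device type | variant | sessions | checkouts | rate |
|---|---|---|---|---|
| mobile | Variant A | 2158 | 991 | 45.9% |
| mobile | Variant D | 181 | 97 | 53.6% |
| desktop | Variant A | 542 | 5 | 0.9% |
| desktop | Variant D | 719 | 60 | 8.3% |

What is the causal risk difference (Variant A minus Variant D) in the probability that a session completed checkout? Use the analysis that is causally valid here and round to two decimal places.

Since device type is a pre-existing factor (not a product of the variant) and it affects the outcome on its own, it is a confounder. The stratified rates, not the pooled rate, identify the causal effect.
Adjusting over the population distribution of device type: 0.650·(0.459−0.536) + 0.350·(0.009−0.083) = -0.076.

-0.08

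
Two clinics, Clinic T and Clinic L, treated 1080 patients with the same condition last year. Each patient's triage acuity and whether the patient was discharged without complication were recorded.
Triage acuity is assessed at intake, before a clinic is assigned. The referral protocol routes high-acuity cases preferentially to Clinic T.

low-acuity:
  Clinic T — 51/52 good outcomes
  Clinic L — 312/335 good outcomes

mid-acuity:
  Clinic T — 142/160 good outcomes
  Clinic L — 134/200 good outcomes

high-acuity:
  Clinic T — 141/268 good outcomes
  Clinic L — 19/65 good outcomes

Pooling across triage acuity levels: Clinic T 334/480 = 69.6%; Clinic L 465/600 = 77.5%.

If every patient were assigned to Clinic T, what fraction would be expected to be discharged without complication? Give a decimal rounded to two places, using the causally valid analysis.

The triage acuity-specific comparison favours Clinic T throughout, but the pooled figures favour Clinic L. The question is whether to condition on triage acuity.
Triage acuity is set before the clinic has any effect — it is not caused by the clinic — and it independently drives the outcome. That makes it a confounder, so the causal comparison is within triage acuity levels.
Standardising Clinic T to the population triage acuity mix: 0.358·51/52 + 0.333·142/160 + 0.308·141/268 = 0.809.

0.81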